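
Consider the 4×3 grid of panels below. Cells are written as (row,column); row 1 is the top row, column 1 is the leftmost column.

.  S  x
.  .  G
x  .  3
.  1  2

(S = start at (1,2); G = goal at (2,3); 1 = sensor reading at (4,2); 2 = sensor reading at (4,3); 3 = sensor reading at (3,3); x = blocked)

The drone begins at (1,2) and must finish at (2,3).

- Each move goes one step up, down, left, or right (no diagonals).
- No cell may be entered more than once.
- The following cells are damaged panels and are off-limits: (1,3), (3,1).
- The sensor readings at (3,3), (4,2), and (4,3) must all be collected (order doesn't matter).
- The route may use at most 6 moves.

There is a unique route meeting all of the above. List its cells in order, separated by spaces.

The 6-move cap with required stops at (3,3), (4,2), (4,3) leaves no slack for detours.
Route from (1,2): down 3 to (4,2), right 1 to (4,3), up 2 to (2,3) — 6 moves in all.
Check: all required cells visited; 6 ≤ 6 moves.

(1,2) (2,2) (3,2) (4,2) (4,3) (3,3) (2,3)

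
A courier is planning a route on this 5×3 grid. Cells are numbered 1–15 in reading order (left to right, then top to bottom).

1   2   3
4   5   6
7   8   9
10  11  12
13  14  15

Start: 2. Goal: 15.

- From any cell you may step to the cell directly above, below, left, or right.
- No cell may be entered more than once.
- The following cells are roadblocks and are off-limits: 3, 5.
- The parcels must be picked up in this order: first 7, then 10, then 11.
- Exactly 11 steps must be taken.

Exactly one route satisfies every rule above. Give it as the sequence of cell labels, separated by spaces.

2 1 4 7 10 13 14 11 8 9 12 15

The waypoints must appear in the order 7, 10, 11, with no cell reused.
Route from 2: left 1 to 1, down 4 to 13, right 1 to 14, up 2 to 8, right 1 to 9, down 2 to 15 — 11 moves in all.
Check: order respected (7 at step 3, 10 at step 4, 11 at step 7); 11 moves as required.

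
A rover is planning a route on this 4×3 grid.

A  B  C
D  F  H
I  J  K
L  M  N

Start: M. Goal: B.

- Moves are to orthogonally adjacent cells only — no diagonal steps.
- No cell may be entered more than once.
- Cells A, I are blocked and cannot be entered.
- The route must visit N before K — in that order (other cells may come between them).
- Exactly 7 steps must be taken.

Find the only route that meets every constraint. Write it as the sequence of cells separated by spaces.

The waypoints must appear in the order N, K, with no cell reused.
Route from M: right 1 to N, up 1 to K, left 1 to J, up 1 to F, right 1 to H, up 1 to C, left 1 to B — 7 moves in all.
Check: order respected (N at step 1, K at step 2); 7 moves as required.

M N K J F H C B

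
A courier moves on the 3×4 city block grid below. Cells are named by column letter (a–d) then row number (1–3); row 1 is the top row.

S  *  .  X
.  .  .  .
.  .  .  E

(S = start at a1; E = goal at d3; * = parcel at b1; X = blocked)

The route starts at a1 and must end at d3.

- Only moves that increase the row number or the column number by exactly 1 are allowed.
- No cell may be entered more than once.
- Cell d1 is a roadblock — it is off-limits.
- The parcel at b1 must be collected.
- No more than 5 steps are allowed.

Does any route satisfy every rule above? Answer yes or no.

yes

One route that works: a1 → b1 → b2 → b3 → c3 → d3.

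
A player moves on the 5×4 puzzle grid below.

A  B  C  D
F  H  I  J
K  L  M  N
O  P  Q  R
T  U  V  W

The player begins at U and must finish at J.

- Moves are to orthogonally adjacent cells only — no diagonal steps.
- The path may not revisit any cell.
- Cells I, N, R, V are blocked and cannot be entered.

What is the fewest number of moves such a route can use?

7

The Manhattan distance from U to J is |5−2| + |2−4| = 5, so at least 5 moves are needed.
That bound ignores the blocked cells. Measuring each leg by the fewest moves that actually steer around them (U→J: 7) raises the lower bound to 7.
A route of 7 moves exists: U → P → L → H → B → C → D → J.
Since 7 matches that lower bound, it is optimal.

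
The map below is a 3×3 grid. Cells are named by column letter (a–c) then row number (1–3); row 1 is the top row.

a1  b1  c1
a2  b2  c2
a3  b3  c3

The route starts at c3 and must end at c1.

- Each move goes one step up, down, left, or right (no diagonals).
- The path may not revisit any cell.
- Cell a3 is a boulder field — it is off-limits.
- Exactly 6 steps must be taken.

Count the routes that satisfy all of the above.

Need simple routes of exactly 6 moves from c3 to c1 (Manhattan distance 2, so 2 moves are spent on a detour and 2 undoing it).
Enumerating: c3 c2 b2 a2 a1 b1 c1 | c3 b3 b2 a2 a1 b1 c1.
That gives 2 routes.

2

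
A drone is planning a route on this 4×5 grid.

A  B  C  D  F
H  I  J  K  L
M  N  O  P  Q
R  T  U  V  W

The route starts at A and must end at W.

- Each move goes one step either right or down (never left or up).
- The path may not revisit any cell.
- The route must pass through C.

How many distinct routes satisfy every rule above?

10

A right/down-only route from A to W makes exactly 3 down-moves and 4 right-moves in some order.
With no other constraints that would be C(7,3) = 35 routes.
Split at C and multiply the segment counts: A→C: 1; C→W: 10; product = 10.
That gives 10 routes.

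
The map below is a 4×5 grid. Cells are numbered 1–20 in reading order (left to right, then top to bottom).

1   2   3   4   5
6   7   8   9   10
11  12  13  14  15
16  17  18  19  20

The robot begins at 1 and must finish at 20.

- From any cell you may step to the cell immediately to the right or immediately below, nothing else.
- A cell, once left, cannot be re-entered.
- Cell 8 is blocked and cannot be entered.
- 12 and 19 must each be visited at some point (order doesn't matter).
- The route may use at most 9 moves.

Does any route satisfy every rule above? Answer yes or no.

One route that works: 1 → 6 → 11 → 12 → 17 → 18 → 19 → 20.

yes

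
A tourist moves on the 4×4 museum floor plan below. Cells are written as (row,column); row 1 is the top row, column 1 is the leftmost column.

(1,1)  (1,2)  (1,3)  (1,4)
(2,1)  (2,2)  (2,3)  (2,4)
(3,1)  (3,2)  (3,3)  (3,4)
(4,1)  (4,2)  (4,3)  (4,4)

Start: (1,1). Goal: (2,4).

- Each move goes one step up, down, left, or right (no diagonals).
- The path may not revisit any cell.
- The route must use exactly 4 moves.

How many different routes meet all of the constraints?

Need simple routes of exactly 4 moves from (1,1) to (2,4) (Manhattan distance 4, so 0 moves are spent on a detour and 0 undoing it).
Enumerating: (1,1) (2,1) (2,2) (2,3) (2,4) | (1,1) (1,2) (2,2) (2,3) (2,4) | (1,1) (1,2) (1,3) (2,3) (2,4) | (1,1) (1,2) (1,3) (1,4) (2,4).
That gives 4 routes.

4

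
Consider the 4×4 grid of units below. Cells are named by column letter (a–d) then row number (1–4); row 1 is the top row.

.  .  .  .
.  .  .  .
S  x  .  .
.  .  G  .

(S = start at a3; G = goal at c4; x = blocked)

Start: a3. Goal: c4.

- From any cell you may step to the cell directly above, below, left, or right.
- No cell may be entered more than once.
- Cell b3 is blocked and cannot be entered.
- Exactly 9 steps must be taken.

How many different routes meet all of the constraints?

Need simple routes of exactly 9 moves from a3 to c4 (Manhattan distance 3, so 3 moves are spent on a detour and 3 undoing it).
Branch systematically from the start, pruning whenever the remaining move budget drops below the Manhattan distance to c4 or differs from it in parity. Every completion starts via a2: 17 (no valid completion starts via a4).
That gives 17 routes.

17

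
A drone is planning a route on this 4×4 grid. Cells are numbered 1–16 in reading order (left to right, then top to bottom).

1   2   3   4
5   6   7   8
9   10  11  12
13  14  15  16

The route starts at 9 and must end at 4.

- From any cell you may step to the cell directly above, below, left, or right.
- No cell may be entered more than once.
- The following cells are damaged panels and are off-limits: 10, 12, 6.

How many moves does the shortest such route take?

5

The Manhattan distance from 9 to 4 is |3−1| + |1−4| = 5, so at least 5 moves are needed.
A route of 5 moves achieves this: 9 → 5 → 1 → 2 → 3 → 4.
Since 5 matches the lower bound, it is optimal.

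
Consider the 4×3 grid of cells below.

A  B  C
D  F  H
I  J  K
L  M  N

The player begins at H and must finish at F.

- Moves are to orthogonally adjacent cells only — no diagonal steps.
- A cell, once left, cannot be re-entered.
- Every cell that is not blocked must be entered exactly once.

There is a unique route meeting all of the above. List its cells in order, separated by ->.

Need to visit all 12 open cells exactly once, starting at H and ending at F.
Cell L has only two open neighbours (I and M), so the path must pass straight through it: one of those is the cell it's entered from and the other is where it exits.
Route from H: up 1 to C, left 2 to A, down 3 to L, right 2 to N, up 1 to K, left 1 to J, up 1 to F — 11 moves in all.
Check: all 12 open cells covered.

H -> C -> B -> A -> D -> I -> L -> M -> N -> K -> J -> F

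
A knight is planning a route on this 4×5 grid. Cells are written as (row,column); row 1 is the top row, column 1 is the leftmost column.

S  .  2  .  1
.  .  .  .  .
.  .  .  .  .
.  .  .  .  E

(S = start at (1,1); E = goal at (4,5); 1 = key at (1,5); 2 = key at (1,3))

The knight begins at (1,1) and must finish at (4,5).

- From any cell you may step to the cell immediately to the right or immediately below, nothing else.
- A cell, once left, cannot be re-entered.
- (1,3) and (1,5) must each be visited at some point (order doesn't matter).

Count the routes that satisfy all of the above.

A right/down-only route from (1,1) to (4,5) makes exactly 3 down-moves and 4 right-moves in some order.
With no other constraints that would be C(7,3) = 35 routes.
A monotone route can only reach the required cells in the order (1,3), (1,5), so split there and multiply the segment counts: (1,1)→(1,3): 1; (1,3)→(1,5): 1; (1,5)→(4,5): 1; product = 1.
That gives 1 route.

1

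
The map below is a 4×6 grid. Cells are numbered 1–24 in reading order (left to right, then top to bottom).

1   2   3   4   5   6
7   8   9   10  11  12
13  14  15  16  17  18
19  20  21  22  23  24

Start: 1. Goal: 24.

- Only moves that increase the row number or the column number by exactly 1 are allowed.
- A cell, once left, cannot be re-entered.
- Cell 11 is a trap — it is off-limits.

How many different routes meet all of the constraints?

41

A right/down-only route from 1 to 24 makes exactly 3 down-moves and 5 right-moves in some order.
With no other constraints that would be C(8,3) = 56 routes.
Subtract routes through each blocked cell (inclusion–exclusion for overlaps): − through 11: 15 → 41.
That gives 41 routes.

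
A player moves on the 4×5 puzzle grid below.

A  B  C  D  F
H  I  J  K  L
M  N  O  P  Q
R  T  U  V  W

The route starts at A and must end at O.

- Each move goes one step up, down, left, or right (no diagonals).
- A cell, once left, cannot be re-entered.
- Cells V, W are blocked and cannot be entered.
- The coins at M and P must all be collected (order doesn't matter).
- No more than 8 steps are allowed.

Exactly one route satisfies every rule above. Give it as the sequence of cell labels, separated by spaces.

The budget equals the shortest possible length, so every move has to be on a shortest route through the required cells.
Route from A: 2× down (reaching M), right to N, up to I, 2× right (reaching K), down to P, left to O — 8 moves in all.
Check: all required cells visited; 8 ≤ 8 moves.

A H M N I J K P O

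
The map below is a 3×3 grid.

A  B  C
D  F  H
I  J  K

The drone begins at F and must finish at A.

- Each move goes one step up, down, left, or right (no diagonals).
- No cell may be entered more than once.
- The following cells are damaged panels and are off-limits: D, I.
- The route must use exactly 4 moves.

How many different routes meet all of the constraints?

Need simple routes of exactly 4 moves from F to A (Manhattan distance 2, so 1 moves are spent on a detour and 1 undoing it).
Enumerating: F H C B A.
That gives 1 route.

1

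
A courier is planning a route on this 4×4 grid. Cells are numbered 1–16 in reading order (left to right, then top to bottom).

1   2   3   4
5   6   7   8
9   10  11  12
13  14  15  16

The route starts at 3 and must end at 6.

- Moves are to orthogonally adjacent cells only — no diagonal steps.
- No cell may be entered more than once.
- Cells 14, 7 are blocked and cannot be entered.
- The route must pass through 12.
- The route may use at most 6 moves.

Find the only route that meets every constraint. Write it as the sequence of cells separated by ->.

The budget equals the shortest possible length, so every move has to be on a shortest route through the required cells.
Route from 3: right 1 to 4, down 2 to 12, left 2 to 10, up 1 to 6 — 6 moves in all.
Check: all required cells visited; 6 ≤ 6 moves.

3 -> 4 -> 8 -> 12 -> 11 -> 10 -> 6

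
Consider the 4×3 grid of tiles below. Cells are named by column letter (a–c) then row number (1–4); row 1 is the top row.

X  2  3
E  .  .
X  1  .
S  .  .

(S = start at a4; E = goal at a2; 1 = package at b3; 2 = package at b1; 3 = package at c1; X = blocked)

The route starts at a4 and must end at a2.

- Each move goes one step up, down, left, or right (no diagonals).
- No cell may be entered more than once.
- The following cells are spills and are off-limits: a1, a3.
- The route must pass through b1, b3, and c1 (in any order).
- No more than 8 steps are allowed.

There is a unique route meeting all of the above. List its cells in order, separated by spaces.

a4 b4 b3 c3 c2 c1 b1 b2 a2

The 8-move cap with required stops at b1, b3, c1 leaves no slack for detours.
Route from a4: right 1 to b4, up 1 to b3, right 1 to c3, up 2 to c1, left 1 to b1, down 1 to b2, left 1 to a2 — 8 moves in all.
Check: all required cells visited; 8 ≤ 8 moves.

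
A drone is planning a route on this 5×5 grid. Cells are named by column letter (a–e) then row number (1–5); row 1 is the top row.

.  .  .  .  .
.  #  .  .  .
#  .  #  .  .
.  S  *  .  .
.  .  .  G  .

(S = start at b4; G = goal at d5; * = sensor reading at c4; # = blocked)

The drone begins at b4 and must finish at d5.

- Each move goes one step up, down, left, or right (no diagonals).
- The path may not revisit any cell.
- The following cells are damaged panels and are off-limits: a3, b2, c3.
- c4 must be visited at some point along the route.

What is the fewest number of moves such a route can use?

Any route passes through c4 somewhere between b4 and d5. Summing Manhattan distances along the two legs (b4 → c4 → d5) gives a lower bound of 1 + 2 = 3 moves.
A route of 3 moves achieves this: b4 → c4 → c5 → d5.
Since 3 matches the lower bound, it is optimal.

3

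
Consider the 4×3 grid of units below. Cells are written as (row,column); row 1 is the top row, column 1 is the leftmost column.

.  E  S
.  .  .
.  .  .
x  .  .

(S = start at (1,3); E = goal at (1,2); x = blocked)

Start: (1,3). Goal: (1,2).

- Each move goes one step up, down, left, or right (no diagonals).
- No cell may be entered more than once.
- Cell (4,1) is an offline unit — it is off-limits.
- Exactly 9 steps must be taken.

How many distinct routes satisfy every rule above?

Need simple routes of exactly 9 moves from (1,3) to (1,2) (Manhattan distance 1, so 4 moves are spent on a detour and 4 undoing it).
Enumerating: (1,3) (2,3) (3,3) (4,3) (4,2) (3,2) (2,2) (2,1) (1,1) (1,2) | (1,3) (2,3) (3,3) (4,3) (4,2) (3,2) (3,1) (2,1) (1,1) (1,2) | (1,3) (2,3) (3,3) (4,3) (4,2) (3,2) (3,1) (2,1) (2,2) (1,2).
That gives 3 routes.

3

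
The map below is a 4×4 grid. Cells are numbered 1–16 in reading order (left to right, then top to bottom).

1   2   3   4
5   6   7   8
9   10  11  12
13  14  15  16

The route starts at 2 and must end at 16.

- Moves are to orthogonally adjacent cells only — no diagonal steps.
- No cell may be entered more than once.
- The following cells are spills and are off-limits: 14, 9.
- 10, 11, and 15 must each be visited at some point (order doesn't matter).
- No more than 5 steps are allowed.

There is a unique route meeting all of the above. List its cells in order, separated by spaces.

2 6 10 11 15 16

The budget equals the shortest possible length, so every move has to be on a shortest route through the required cells.
Route from 2: down 2 to 10, right 1 to 11, down 1 to 15, right 1 to 16 — 5 moves in all.
Check: all required cells visited; 5 ≤ 5 moves.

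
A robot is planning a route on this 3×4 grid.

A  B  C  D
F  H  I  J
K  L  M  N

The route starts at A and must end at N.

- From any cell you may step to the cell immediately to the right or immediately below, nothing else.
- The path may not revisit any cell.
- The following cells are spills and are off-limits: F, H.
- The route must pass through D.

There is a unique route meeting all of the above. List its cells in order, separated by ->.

A -> B -> C -> D -> J -> N

Moves only go right or down, so the column and row indices never decrease.
Route from A: right 3 to D, down 2 to N — 5 moves in all.
Check: all required cells visited.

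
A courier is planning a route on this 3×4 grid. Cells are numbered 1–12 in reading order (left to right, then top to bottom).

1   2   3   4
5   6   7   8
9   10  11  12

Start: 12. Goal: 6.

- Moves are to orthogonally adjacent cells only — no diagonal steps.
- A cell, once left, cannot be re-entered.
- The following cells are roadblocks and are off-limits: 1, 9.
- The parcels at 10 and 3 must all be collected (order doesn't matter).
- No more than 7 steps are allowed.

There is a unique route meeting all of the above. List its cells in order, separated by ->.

Any route must reach 10 and 3 and still end at 6 within 7 moves, so the order of the required stops is forced.
Route from 12: 2× up (reaching 4), left to 3, 2× down (reaching 11), left to 10, up to 6 — 7 moves in all.
Check: all required cells visited; 7 ≤ 7 moves.

12 -> 8 -> 4 -> 3 -> 7 -> 11 -> 10 -> 6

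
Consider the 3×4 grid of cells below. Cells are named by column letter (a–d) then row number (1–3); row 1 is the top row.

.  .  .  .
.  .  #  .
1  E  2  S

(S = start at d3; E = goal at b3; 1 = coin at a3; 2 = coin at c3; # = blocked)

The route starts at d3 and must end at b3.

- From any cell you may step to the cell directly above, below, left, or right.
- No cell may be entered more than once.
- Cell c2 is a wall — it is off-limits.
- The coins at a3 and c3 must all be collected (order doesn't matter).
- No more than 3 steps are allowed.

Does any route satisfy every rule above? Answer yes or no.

Even ignoring the no-revisit rule, getting from d3 to b3, taking the cheapest ordering d3 → c3 → a3 → b3 needs at least 1 + 2 + 1 = 4 moves (Manhattan distance per leg), which exceeds the 3-move limit.

no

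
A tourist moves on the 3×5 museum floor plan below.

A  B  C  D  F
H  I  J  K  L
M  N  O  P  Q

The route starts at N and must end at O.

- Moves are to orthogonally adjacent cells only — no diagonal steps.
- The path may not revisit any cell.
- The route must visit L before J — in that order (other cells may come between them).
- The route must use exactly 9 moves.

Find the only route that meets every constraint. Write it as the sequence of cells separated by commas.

N, I, B, C, D, F, L, K, J, O

The waypoints must appear in the order L, J, with no cell reused.
Route from N: up 2 to B, right 3 to F, down 1 to L, left 2 to J, down 1 to O — 9 moves in all.
Check: order respected (L at step 6, J at step 8); 9 moves as required.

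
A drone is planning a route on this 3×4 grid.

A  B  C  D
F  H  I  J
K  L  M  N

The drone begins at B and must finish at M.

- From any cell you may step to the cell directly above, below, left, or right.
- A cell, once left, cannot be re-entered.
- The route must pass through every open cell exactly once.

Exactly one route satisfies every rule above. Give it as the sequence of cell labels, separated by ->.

B -> A -> F -> K -> L -> H -> I -> C -> D -> J -> N -> M

Need to visit all 12 open cells exactly once, starting at B and ending at M.
Cell D has only two open neighbours (J and C), so the path must pass straight through it: one of those is the cell it's entered from and the other is where it exits.
Route from B: left 1 to A, down 2 to K, right 1 to L, up 1 to H, right 1 to I, up 1 to C, right 1 to D, down 2 to N, left 1 to M — 11 moves in all.
Check: all 12 open cells covered.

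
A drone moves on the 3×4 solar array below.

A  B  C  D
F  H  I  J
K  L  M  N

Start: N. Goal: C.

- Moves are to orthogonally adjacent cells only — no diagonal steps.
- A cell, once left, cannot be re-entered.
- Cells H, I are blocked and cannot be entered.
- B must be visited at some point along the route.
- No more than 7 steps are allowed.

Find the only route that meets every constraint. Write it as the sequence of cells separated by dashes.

N - M - L - K - F - A - B - C

Any route must reach B and still end at C within 7 moves, so the order of the required stops is forced.
Route from N: 3× left (reaching K), 2× up (reaching A), 2× right (reaching C) — 7 moves in all.
Check: all required cells visited; 7 ≤ 7 moves.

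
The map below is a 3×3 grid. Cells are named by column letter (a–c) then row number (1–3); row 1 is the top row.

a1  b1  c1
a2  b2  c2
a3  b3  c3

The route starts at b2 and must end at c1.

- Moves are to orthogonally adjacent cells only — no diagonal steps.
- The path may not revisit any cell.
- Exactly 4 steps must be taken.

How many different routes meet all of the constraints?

Need simple routes of exactly 4 moves from b2 to c1 (Manhattan distance 2, so 1 moves are spent on a detour and 1 undoing it).
Enumerating: b2 b3 c3 c2 c1 | b2 a2 a1 b1 c1.
That gives 2 routes.

2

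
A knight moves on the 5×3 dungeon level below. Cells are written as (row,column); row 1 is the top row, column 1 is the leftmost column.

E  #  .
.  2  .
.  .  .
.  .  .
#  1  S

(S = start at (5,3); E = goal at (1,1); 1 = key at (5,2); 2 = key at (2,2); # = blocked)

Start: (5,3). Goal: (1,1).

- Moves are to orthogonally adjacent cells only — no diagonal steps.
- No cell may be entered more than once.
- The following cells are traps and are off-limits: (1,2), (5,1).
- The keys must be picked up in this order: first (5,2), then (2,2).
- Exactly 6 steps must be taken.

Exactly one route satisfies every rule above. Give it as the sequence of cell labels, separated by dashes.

(5,3) - (5,2) - (4,2) - (3,2) - (2,2) - (2,1) - (1,1)

The waypoints must appear in the order (5,2), (2,2), with no cell reused.
Route from (5,3): left to (5,2), 3× up (reaching (2,2)), left to (2,1), up to (1,1) — 6 moves in all.
Check: order respected (1 at step 1, 2 at step 4); 6 moves as required.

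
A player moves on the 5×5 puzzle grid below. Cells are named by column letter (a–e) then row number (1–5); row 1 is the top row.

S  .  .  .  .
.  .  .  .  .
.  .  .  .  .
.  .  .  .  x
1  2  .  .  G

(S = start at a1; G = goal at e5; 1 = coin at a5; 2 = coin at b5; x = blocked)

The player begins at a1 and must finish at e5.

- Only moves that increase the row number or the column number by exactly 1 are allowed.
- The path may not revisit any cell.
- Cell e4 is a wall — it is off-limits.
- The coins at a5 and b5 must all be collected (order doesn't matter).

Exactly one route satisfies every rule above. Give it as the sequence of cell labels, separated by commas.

a1, a2, a3, a4, a5, b5, c5, d5, e5

Moves only go right or down, so the column and row indices never decrease.
Route from a1: 4× down (reaching a5), 4× right (reaching e5) — 8 moves in all.
Check: all required cells visited.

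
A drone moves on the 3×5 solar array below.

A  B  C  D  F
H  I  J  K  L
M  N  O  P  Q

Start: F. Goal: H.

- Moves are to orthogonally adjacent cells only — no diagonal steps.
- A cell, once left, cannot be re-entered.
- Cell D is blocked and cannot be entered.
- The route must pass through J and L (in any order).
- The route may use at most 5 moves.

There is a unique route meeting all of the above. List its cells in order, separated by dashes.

The 5-move cap with required stops at J, L leaves no slack for detours.
Route from F: down to L, 4× left (reaching H) — 5 moves in all.
Check: all required cells visited; 5 ≤ 5 moves.

F - L - K - J - I - H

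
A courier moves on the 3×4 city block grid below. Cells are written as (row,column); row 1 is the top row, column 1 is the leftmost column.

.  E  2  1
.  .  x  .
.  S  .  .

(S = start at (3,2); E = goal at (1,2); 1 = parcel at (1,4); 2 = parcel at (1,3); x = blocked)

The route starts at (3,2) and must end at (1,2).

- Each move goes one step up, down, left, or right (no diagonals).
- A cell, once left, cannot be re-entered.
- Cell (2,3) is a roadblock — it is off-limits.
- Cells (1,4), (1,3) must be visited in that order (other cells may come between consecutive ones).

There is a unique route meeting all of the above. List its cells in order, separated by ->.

The waypoints must appear in the order (1,4), (1,3), with no cell reused.
Route from (3,2): 2× right (reaching (3,4)), 2× up (reaching (1,4)), 2× left (reaching (1,2)) — 6 moves in all.
Check: order respected (1 at step 4, 2 at step 5).

(3,2) -> (3,3) -> (3,4) -> (2,4) -> (1,4) -> (1,3) -> (1,2)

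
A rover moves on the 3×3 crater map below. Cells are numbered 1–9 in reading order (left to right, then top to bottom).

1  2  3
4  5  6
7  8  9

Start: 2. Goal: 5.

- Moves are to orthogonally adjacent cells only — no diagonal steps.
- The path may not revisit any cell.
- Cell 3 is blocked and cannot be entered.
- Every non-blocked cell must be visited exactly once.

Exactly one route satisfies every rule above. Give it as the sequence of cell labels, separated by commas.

2, 1, 4, 7, 8, 9, 6, 5

Need to visit all 8 open cells exactly once, starting at 2 and ending at 5.
Cell 7 has only two open neighbours (4 and 8), so the path must pass straight through it: one of those is the cell it's entered from and the other is where it exits.
Route from 2: left to 1, 2× down (reaching 7), 2× right (reaching 9), up to 6, left to 5 — 7 moves in all.
Check: all 8 open cells covered.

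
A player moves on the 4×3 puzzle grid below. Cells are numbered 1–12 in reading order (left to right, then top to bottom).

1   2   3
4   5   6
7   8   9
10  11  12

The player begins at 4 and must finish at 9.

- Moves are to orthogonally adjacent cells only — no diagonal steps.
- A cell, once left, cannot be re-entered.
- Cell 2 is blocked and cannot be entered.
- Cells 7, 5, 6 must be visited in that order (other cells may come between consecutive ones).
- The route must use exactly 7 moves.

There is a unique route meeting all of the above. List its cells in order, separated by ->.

4 -> 7 -> 10 -> 11 -> 8 -> 5 -> 6 -> 9

The waypoints must appear in the order 7, 5, 6, with no cell reused.
Route from 4: down 2 to 10, right 1 to 11, up 2 to 5, right 1 to 6, down 1 to 9 — 7 moves in all.
Check: order respected (7 at step 1, 5 at step 5, 6 at step 6); 7 moves as required.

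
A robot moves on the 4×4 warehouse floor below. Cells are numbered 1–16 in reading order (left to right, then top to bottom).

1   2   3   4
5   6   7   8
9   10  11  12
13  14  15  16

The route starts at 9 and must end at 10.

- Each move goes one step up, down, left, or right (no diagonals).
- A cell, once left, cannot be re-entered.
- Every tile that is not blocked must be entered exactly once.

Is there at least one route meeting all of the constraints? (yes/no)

yes

One route that works: 9 → 13 → 14 → 15 → 16 → 12 → 8 → 4 → 3 → 2 → 1 → 5 → 6 → 7 → 11 → 10.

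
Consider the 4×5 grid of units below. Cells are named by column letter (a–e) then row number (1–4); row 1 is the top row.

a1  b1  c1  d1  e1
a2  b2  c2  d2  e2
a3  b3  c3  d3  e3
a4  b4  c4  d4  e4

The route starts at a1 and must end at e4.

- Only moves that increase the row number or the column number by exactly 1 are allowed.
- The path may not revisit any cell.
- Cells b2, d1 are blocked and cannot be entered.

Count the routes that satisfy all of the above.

A right/down-only route from a1 to e4 makes exactly 3 down-moves and 4 right-moves in some order.
With no other constraints that would be C(7,3) = 35 routes.
Subtract routes through each blocked cell (inclusion–exclusion for overlaps): − through d1: 4 − through b2: 20 → 11.
That gives 11 routes.

11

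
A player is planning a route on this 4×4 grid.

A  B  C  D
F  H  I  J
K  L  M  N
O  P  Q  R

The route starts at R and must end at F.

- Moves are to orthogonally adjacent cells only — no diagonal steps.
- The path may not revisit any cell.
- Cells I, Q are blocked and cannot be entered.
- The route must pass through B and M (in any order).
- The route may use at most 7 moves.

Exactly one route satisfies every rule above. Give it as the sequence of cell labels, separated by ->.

The 7-move cap with required stops at B, M leaves no slack for detours.
Route from R: up 1 to N, left 2 to L, up 2 to B, left 1 to A, down 1 to F — 7 moves in all.
Check: all required cells visited; 7 ≤ 7 moves.

R -> N -> M -> L -> H -> B -> A -> F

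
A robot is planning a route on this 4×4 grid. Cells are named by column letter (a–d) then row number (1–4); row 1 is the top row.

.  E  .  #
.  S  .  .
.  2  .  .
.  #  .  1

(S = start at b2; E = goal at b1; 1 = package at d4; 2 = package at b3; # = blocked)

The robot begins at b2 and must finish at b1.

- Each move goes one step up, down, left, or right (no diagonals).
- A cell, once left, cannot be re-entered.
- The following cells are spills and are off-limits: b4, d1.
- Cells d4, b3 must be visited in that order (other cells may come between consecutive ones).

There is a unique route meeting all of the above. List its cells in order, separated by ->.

b2 -> c2 -> d2 -> d3 -> d4 -> c4 -> c3 -> b3 -> a3 -> a2 -> a1 -> b1

The waypoints must appear in the order d4, b3, with no cell reused.
Route from b2: 2× right (reaching d2), 2× down (reaching d4), left to c4, up to c3, 2× left (reaching a3), 2× up (reaching a1), right to b1 — 11 moves in all.
Check: order respected (1 at step 4, 2 at step 7).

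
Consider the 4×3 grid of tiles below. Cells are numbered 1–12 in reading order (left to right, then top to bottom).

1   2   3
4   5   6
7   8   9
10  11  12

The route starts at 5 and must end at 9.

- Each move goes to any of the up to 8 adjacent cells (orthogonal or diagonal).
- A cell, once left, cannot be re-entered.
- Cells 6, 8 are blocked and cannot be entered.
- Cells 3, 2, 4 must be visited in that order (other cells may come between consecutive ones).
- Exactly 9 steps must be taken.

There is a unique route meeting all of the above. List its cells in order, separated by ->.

5 -> 3 -> 2 -> 1 -> 4 -> 7 -> 10 -> 11 -> 12 -> 9

The waypoints must appear in the order 3, 2, 4, with no cell reused.
Route from 5: up-right to 3, 2× left (reaching 1), 3× down (reaching 10), 2× right (reaching 12), up to 9 — 9 moves in all.
Check: order respected (3 at step 1, 2 at step 2, 4 at step 4); 9 moves as required.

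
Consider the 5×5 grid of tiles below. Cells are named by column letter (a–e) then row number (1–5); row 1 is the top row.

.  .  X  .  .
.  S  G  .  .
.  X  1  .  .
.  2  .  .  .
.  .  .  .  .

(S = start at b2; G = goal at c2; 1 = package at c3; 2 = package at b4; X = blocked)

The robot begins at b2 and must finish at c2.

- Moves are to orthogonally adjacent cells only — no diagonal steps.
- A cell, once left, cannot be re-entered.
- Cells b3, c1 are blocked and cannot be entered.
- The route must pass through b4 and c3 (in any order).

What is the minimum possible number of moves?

7

Any route passes through b4 and c3 in some order between b2 and c2. Summing Manhattan distances along each leg and taking the cheapest ordering (b2 → b4 → c3 → c2) gives a lower bound of 2 + 2 + 1 = 5 moves.
That bound ignores the blocked cells. Measuring each leg by the fewest moves that actually steer around them (b2→c3: 2; c3→b4: 2; b4→c2: 3) raises the lower bound to 7.
A route of 7 moves exists: b2 → a2 → a3 → a4 → b4 → c4 → c3 → c2.
Since 7 matches that lower bound, it is optimal.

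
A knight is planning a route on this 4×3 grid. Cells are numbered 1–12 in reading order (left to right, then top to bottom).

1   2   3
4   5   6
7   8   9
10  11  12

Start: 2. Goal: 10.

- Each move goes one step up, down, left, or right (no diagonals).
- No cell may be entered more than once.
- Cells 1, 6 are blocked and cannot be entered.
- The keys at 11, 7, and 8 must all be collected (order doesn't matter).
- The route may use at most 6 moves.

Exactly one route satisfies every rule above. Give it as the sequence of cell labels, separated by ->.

2 -> 5 -> 4 -> 7 -> 8 -> 11 -> 10

Any route must reach 11, 7, and 8 and still end at 10 within 6 moves, so the order of the required stops is forced.
Route from 2: down 1 to 5, left 1 to 4, down 1 to 7, right 1 to 8, down 1 to 11, left 1 to 10 — 6 moves in all.
Check: all required cells visited; 6 ≤ 6 moves.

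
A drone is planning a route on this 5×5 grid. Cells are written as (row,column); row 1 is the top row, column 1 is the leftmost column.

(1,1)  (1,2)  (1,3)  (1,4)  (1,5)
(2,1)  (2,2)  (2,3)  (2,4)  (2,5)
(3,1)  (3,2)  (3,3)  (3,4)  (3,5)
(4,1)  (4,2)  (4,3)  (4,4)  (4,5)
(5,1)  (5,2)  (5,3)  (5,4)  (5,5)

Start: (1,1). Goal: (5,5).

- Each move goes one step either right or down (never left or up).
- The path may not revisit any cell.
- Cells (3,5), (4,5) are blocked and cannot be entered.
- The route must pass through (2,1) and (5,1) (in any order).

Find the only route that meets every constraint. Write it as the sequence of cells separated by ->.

Moves only go right or down, so the column and row indices never decrease.
Route from (1,1): 4× down (reaching (5,1)), 4× right (reaching (5,5)) — 8 moves in all.
Check: all required cells visited.

(1,1) -> (2,1) -> (3,1) -> (4,1) -> (5,1) -> (5,2) -> (5,3) -> (5,4) -> (5,5)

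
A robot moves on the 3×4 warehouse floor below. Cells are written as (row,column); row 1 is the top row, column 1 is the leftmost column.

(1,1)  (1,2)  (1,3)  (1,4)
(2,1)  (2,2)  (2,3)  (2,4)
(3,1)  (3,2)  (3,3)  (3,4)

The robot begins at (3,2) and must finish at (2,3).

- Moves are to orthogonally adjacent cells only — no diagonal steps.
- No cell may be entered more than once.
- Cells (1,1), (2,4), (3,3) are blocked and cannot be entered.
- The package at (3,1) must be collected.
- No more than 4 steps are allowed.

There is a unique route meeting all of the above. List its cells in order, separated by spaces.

(3,2) (3,1) (2,1) (2,2) (2,3)

The budget equals the shortest possible length, so every move has to be on a shortest route through the required cells.
Route from (3,2): left 1 to (3,1), up 1 to (2,1), right 2 to (2,3) — 4 moves in all.
Check: all required cells visited; 4 ≤ 4 moves.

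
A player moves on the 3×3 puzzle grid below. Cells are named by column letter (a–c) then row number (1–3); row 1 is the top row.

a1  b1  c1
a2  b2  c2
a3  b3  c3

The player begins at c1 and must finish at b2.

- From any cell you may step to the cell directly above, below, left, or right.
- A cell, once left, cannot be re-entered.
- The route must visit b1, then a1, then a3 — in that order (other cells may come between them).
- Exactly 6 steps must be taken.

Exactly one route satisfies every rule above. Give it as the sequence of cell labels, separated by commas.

The waypoints must appear in the order b1, a1, a3, with no cell reused.
Route from c1: left 2 to a1, down 2 to a3, right 1 to b3, up 1 to b2 — 6 moves in all.
Check: order respected (b1 at step 1, a1 at step 2, a3 at step 4); 6 moves as required.

c1, b1, a1, a2, a3, b3, b2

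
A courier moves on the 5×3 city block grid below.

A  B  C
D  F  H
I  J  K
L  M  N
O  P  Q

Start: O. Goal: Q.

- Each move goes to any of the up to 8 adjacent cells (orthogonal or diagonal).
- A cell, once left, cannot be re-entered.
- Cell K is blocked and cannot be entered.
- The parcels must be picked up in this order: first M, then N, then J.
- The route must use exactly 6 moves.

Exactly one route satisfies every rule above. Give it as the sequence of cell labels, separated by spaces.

O M N J L P Q

The waypoints must appear in the order M, N, J, with no cell reused.
Route from O: up-right 1 to M, right 1 to N, up-left 1 to J, down-left 1 to L, down-right 1 to P, right 1 to Q — 6 moves in all.
Check: order respected (M at step 1, N at step 2, J at step 3); 6 moves as required.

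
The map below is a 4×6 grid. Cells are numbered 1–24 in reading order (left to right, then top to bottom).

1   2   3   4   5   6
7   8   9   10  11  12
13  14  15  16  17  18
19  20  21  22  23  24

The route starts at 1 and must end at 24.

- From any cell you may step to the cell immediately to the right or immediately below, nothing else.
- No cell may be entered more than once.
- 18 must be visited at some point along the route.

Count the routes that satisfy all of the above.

21

A right/down-only route from 1 to 24 makes exactly 3 down-moves and 5 right-moves in some order.
With no other constraints that would be C(8,3) = 56 routes.
Split at 18 and multiply the segment counts: 1→18: 21; 18→24: 1; product = 21.
That gives 21 routes.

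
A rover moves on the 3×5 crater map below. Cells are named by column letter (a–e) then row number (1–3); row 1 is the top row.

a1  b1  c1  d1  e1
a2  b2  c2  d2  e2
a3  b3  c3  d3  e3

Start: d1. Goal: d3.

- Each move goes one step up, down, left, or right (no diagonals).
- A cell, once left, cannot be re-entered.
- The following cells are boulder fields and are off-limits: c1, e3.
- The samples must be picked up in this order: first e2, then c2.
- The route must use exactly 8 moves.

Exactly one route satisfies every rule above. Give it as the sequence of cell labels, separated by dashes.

d1 - e1 - e2 - d2 - c2 - b2 - b3 - c3 - d3

The waypoints must appear in the order e2, c2, with no cell reused.
Route from d1: right to e1, down to e2, 3× left (reaching b2), down to b3, 2× right (reaching d3) — 8 moves in all.
Check: order respected (e2 at step 2, c2 at step 4); 8 moves as required.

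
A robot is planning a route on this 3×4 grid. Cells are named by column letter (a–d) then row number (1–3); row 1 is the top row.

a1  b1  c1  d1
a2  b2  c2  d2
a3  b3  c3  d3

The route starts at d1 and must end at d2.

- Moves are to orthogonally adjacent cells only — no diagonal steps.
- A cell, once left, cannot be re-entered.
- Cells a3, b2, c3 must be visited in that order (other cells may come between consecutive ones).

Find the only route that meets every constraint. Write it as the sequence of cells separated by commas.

The waypoints must appear in the order a3, b2, c3, with no cell reused.
Route from d1: 3× left (reaching a1), 2× down (reaching a3), right to b3, up to b2, right to c2, down to c3, right to d3, up to d2 — 11 moves in all.
Check: order respected (a3 at step 5, b2 at step 7, c3 at step 9).

d1, c1, b1, a1, a2, a3, b3, b2, c2, c3, d3, d2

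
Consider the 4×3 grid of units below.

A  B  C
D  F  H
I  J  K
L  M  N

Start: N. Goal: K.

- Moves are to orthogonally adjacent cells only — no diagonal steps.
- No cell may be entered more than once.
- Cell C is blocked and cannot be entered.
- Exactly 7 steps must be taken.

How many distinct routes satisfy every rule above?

4

Need simple routes of exactly 7 moves from N to K (Manhattan distance 1, so 3 moves are spent on a detour and 3 undoing it).
Enumerating: N M J I D F H K | N M L I D F J K | N M L I D F H K | N M L I J F H K.
That gives 4 routes.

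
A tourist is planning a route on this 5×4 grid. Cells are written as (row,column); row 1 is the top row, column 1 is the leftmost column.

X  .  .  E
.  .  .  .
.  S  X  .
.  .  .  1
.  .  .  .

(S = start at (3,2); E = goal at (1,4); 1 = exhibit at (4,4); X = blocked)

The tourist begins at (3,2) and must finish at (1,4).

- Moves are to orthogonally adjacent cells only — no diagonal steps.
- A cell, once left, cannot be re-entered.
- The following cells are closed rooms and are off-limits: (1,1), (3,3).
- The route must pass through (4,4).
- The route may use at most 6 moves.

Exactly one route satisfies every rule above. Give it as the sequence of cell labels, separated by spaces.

The 6-move cap with required stops at (4,4) leaves no slack for detours.
Route from (3,2): down to (4,2), 2× right (reaching (4,4)), 3× up (reaching (1,4)) — 6 moves in all.
Check: all required cells visited; 6 ≤ 6 moves.

(3,2) (4,2) (4,3) (4,4) (3,4) (2,4) (1,4)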